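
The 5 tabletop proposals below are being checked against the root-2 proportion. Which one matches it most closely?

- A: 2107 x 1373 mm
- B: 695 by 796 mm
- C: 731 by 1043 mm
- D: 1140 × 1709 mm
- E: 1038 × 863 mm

C

Ratios (long/short): A ≈ 1.535; B ≈ 1.145; C ≈ 1.427; D ≈ 1.499; E ≈ 1.203.
root-2 ≈ 1.414; option C is nearest (Δ 0.013).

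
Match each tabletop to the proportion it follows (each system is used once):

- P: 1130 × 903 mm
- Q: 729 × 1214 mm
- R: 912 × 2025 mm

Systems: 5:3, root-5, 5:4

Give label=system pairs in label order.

P=5:4, Q=5:3, R=root-5

P = 1130/903 ≈ 1.251 → 5:4 (1.250)
Q = 1214/729 ≈ 1.665 → 5:3 (1.667)
R = 2025/912 ≈ 2.220 → root-5 (2.236)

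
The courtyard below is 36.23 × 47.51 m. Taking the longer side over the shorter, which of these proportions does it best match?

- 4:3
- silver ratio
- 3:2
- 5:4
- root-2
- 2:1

47.51/36.23 ≈ 1.311. Nearest candidates are 4:3 (1.333, off by 0.022) and 5:4 (1.250, off by 0.061).

4:3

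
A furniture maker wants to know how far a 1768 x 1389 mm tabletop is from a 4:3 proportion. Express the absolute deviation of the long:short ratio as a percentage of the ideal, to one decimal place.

4.5%

Ratio = 1768 / 1389 ≈ 1.2729.
Ideal 4:3 ≈ 1.3333. |1.2729 − 1.3333| / 1.3333 ≈ 4.53% → 4.5%.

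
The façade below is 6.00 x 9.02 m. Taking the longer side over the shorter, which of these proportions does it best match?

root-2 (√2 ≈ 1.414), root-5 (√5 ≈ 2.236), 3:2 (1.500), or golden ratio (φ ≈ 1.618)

3:2

9.02/6.00 ≈ 1.503. Nearest candidates are 3:2 (1.500, off by 0.003) and root-2 (1.414, off by 0.089).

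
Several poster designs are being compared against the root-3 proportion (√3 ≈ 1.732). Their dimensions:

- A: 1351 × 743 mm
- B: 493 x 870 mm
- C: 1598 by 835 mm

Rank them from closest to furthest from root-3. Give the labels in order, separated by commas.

B, A, C

Ratios: A = 1351 / 743 ≈ 1.818; B = 870 / 493 ≈ 1.765; C = 1598 / 835 ≈ 1.914.
|Δ from 1.732|: A 0.086; B 0.033; C 0.182.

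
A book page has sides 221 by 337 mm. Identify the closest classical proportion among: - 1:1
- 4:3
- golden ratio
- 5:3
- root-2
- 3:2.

3:2

337/221 ≈ 1.525. Nearest candidates are 3:2 (1.500, off by 0.025) and golden ratio (1.618, off by 0.093).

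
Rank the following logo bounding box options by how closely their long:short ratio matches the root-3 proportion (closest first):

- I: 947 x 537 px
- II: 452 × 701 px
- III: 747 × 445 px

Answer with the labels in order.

I, III, II

Ratios: I = 947 / 537 ≈ 1.764; II = 701 / 452 ≈ 1.551; III = 747 / 445 ≈ 1.679.
|Δ from 1.732|: I 0.032; II 0.181; III 0.053.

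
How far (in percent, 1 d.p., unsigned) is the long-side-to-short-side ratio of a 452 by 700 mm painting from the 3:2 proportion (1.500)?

Ratio = 700 / 452 ≈ 1.5487.
Ideal 3:2 = 1.5000. |1.5487 − 1.5000| / 1.5000 ≈ 3.25% → 3.2%.

3.2%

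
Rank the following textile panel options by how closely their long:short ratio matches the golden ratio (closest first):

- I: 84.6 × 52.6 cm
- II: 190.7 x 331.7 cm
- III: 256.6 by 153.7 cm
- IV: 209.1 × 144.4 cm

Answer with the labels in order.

Ratios: I = 84.6 / 52.6 ≈ 1.608; II = 331.7 / 190.7 ≈ 1.739; III = 256.6 / 153.7 ≈ 1.669; IV = 209.1 / 144.4 ≈ 1.448.
|Δ from 1.618|: I 0.010; II 0.121; III 0.051; IV 0.170.

I, III, II, IV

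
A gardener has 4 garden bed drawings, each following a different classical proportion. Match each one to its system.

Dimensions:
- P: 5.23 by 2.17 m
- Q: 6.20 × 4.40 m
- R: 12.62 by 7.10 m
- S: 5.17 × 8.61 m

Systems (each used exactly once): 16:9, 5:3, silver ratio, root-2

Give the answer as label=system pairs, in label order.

P=silver ratio, Q=root-2, R=16:9, S=5:3

P = 5.23/2.17 ≈ 2.410 → silver ratio (2.414)
Q = 6.20/4.40 ≈ 1.409 → root-2 (1.414)
R = 12.62/7.10 ≈ 1.777 → 16:9 (1.778)
S = 8.61/5.17 ≈ 1.665 → 5:3 (1.667)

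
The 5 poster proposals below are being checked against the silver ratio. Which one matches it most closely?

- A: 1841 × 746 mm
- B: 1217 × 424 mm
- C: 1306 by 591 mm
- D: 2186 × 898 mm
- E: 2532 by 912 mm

Target silver ratio ≈ 2.414.
A: 2.468 (Δ0.054)  B: 2.870 (Δ0.456)  C: 2.210 (Δ0.204)  D: 2.434 (Δ0.020)  E: 2.776 (Δ0.362)

D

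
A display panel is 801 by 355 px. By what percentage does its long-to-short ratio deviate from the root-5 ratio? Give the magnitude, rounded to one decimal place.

Ratio = 801 / 355 ≈ 2.2563.
Ideal root-5 ≈ 2.2361. |2.2563 − 2.2361| / 2.2361 ≈ 0.90% → 0.9%.

0.9%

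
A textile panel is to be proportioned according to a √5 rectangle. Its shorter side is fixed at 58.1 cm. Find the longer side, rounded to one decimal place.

root-5 ≈ 2.23607.
Longer side = 58.1 × 2.23607 ≈ 129.916 → 129.9 cm.

129.9 cm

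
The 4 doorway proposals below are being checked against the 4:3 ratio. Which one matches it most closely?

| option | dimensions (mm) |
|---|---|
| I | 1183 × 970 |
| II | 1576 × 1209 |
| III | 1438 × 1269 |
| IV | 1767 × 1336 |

Target 4:3 ≈ 1.333.
I: 1.220 (Δ0.113)  II: 1.304 (Δ0.029)  III: 1.133 (Δ0.200)  IV: 1.323 (Δ0.010)

IV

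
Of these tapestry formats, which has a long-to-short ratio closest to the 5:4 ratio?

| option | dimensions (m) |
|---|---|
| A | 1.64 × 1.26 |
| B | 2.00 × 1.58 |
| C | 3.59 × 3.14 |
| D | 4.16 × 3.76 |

Ratios (long/short): A ≈ 1.302; B ≈ 1.266; C ≈ 1.143; D ≈ 1.106.
5:4 ≈ 1.250; option B is nearest (Δ 0.016).

B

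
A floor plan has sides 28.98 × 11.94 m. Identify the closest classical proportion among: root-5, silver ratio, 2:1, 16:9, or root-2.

silver ratio

28.98/11.94 ≈ 2.427. Nearest candidates are silver ratio (2.414, off by 0.013) and root-5 (2.236, off by 0.191).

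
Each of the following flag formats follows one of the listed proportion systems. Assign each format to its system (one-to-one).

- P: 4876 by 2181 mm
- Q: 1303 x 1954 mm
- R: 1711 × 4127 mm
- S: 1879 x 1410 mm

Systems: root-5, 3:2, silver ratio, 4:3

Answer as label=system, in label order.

P = 4876/2181 ≈ 2.236 → root-5 (2.236)
Q = 1954/1303 ≈ 1.500 → 3:2 (1.500)
R = 4127/1711 ≈ 2.412 → silver ratio (2.414)
S = 1879/1410 ≈ 1.333 → 4:3 (1.333)

P=root-5, Q=3:2, R=silver ratio, S=4:3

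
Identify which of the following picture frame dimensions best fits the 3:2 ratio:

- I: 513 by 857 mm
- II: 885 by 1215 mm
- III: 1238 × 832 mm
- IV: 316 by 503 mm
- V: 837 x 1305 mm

Target 3:2 ≈ 1.500.
I: 1.671 (Δ0.171)  II: 1.373 (Δ0.127)  III: 1.488 (Δ0.012)  IV: 1.592 (Δ0.092)  V: 1.559 (Δ0.059)

III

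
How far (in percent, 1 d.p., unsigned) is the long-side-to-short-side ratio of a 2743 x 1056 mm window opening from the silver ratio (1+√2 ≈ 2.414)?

7.6%

Ratio = 2743 / 1056 ≈ 2.5975.
Ideal silver ratio ≈ 2.4142. |2.5975 − 2.4142| / 2.4142 ≈ 7.59% → 7.6%.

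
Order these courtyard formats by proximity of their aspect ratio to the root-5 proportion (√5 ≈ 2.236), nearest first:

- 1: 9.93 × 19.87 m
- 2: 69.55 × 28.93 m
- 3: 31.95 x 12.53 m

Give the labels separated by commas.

Ratios: 1 = 19.87 / 9.93 ≈ 2.001; 2 = 69.55 / 28.93 ≈ 2.404; 3 = 31.95 / 12.53 ≈ 2.550.
|Δ from 2.236|: 1 0.235; 2 0.168; 3 0.314.

2, 1, 3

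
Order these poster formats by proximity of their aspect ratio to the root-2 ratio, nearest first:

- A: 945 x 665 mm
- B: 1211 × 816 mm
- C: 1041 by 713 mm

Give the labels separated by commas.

Ratios: A = 945 / 665 ≈ 1.421; B = 1211 / 816 ≈ 1.484; C = 1041 / 713 ≈ 1.460.
|Δ from 1.414|: A 0.007; B 0.070; C 0.046.

A, C, B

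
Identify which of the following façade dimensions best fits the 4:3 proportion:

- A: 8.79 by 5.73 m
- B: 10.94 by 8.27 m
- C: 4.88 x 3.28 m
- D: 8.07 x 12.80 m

Ratios (long/short): A ≈ 1.534; B ≈ 1.323; C ≈ 1.488; D ≈ 1.586.
4:3 ≈ 1.333; option B is nearest (Δ 0.010).

B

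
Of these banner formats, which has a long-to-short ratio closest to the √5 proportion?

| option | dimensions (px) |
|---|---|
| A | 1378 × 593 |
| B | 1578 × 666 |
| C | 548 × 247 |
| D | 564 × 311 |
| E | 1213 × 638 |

Ratios (long/short): A ≈ 2.324; B ≈ 2.369; C ≈ 2.219; D ≈ 1.814; E ≈ 1.901.
root-5 ≈ 2.236; option C is nearest (Δ 0.017).

C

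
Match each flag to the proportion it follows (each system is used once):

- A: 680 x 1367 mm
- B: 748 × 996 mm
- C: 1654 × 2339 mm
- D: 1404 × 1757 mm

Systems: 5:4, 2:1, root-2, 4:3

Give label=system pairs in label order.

A = 1367/680 ≈ 2.010 → 2:1 (2.000)
B = 996/748 ≈ 1.332 → 4:3 (1.333)
C = 2339/1654 ≈ 1.414 → root-2 (1.414)
D = 1757/1404 ≈ 1.251 → 5:4 (1.250)

A=2:1, B=4:3, C=root-2, D=5:4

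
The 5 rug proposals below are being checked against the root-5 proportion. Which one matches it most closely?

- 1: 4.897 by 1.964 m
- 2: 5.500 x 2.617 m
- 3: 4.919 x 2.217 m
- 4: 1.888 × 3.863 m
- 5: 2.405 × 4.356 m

3

Target root-5 ≈ 2.236.
1: 2.493 (Δ0.257)  2: 2.102 (Δ0.134)  3: 2.219 (Δ0.017)  4: 2.046 (Δ0.190)  5: 1.811 (Δ0.425)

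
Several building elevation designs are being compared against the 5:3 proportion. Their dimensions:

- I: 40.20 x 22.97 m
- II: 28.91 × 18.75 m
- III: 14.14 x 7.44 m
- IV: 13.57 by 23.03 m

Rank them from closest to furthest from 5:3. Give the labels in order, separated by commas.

IV, I, II, III

Ratios: I = 40.20 / 22.97 ≈ 1.750; II = 28.91 / 18.75 ≈ 1.542; III = 14.14 / 7.44 ≈ 1.901; IV = 23.03 / 13.57 ≈ 1.697.
|Δ from 1.667|: I 0.083; II 0.125; III 0.234; IV 0.030.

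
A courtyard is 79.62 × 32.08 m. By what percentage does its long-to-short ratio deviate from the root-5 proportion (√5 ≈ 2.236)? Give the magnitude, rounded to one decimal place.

11.0%

Ratio = 79.62 / 32.08 ≈ 2.4819.
Ideal root-5 ≈ 2.2361. |2.4819 − 2.2361| / 2.2361 ≈ 10.99% → 11.0%.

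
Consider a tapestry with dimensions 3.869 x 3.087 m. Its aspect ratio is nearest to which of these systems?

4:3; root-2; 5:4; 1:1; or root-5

5:4

3.869/3.087 ≈ 1.253. Nearest candidates are 5:4 (1.250, off by 0.003) and 4:3 (1.333, off by 0.080).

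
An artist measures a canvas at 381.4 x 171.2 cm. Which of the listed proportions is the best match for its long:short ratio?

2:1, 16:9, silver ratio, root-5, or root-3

root-5

381.4/171.2 ≈ 2.228. Nearest candidates are root-5 (2.236, off by 0.008) and silver ratio (2.414, off by 0.186).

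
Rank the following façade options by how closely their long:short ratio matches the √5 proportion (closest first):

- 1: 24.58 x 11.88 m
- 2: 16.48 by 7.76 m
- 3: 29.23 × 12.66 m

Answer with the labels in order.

3, 2, 1

1: 24.58/11.88 ≈ 2.069 → |2.069 − 2.236| = 0.167
2: 16.48/7.76 ≈ 2.124 → |2.124 − 2.236| = 0.112
3: 29.23/12.66 ≈ 2.309 → |2.309 − 2.236| = 0.073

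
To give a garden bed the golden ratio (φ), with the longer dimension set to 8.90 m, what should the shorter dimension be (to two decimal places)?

golden ratio ≈ 1.61803.
Shorter side = 8.90 ÷ 1.61803 ≈ 5.5005 → 5.50 m.

5.50 m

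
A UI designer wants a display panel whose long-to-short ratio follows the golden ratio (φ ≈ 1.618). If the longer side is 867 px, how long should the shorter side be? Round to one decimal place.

535.8 px

golden ratio ≈ 1.61803.
Shorter side = 867 ÷ 1.61803 ≈ 535.837 → 535.8 px.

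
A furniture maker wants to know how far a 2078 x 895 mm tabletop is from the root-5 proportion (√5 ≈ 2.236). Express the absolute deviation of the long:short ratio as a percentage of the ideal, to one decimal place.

Ratio = 2078 / 895 ≈ 2.3218.
Ideal root-5 ≈ 2.2361. |2.3218 − 2.2361| / 2.2361 ≈ 3.83% → 3.8%.

3.8%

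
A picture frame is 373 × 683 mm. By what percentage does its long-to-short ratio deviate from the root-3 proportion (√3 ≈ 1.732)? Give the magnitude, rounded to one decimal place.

Ratio = 683 / 373 ≈ 1.8311.
Ideal root-3 ≈ 1.7321. |1.8311 − 1.7321| / 1.7321 ≈ 5.72% → 5.7%.

5.7%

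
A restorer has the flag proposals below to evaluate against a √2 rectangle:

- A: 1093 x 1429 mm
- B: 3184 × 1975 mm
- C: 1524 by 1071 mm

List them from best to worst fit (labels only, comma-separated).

C, A, B

A: 1429/1093 ≈ 1.307 → |1.307 − 1.414| = 0.107
B: 3184/1975 ≈ 1.612 → |1.612 − 1.414| = 0.198
C: 1524/1071 ≈ 1.423 → |1.423 − 1.414| = 0.009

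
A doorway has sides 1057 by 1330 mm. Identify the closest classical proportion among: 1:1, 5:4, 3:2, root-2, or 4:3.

Ratio = 1330 / 1057 ≈ 1.258.
Distances: 1:1 1.000 (Δ 0.258); 5:4 1.250 (Δ 0.008); 3:2 1.500 (Δ 0.242); root-2 1.414 (Δ 0.156); 4:3 1.333 (Δ 0.075).

5:4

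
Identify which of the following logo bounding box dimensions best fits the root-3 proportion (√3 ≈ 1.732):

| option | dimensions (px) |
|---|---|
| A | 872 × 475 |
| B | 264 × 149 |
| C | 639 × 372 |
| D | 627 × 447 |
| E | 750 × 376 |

C

Ratios (long/short): A ≈ 1.836; B ≈ 1.772; C ≈ 1.718; D ≈ 1.403; E ≈ 1.995.
root-3 ≈ 1.732; option C is nearest (Δ 0.014).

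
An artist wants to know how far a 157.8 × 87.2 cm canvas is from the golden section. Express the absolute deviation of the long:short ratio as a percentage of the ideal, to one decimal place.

11.8%

Ratio = 157.8 / 87.2 ≈ 1.8096.
Ideal golden ratio ≈ 1.6180. |1.8096 − 1.6180| / 1.6180 ≈ 11.84% → 11.8%.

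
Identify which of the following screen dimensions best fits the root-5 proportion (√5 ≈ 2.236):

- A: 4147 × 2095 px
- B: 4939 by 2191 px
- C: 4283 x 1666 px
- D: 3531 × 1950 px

B

Target root-5 ≈ 2.236.
A: 1.979 (Δ0.257)  B: 2.254 (Δ0.018)  C: 2.571 (Δ0.335)  D: 1.811 (Δ0.425)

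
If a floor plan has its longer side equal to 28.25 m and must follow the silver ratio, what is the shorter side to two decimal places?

silver ratio ≈ 2.41421.
Shorter side = 28.25 ÷ 2.41421 ≈ 11.7016 → 11.70 m.

11.70 m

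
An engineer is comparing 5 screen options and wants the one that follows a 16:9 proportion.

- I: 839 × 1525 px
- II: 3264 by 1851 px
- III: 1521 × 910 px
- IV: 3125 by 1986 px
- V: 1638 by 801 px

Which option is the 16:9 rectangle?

II

Target 16:9 ≈ 1.778.
I: 1.818 (Δ0.040)  II: 1.763 (Δ0.015)  III: 1.671 (Δ0.107)  IV: 1.574 (Δ0.204)  V: 2.045 (Δ0.267)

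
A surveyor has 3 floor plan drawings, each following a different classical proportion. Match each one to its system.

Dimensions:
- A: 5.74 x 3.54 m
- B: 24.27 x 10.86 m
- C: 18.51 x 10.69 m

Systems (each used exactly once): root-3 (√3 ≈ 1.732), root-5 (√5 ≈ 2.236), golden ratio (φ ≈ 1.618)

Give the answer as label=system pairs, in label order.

A = 5.74/3.54 ≈ 1.621 → golden ratio (1.618)
B = 24.27/10.86 ≈ 2.235 → root-5 (2.236)
C = 18.51/10.69 ≈ 1.732 → root-3 (1.732)

A=golden ratio, B=root-5, C=root-3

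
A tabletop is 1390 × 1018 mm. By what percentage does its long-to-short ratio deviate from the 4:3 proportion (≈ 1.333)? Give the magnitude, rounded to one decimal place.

Ratio = 1390 / 1018 ≈ 1.3654.
Ideal 4:3 ≈ 1.3333. |1.3654 − 1.3333| / 1.3333 ≈ 2.41% → 2.4%.

2.4%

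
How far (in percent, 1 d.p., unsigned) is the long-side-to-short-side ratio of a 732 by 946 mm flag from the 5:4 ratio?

Ratio = 946 / 732 ≈ 1.2923.
Ideal 5:4 = 1.2500. |1.2923 − 1.2500| / 1.2500 ≈ 3.38% → 3.4%.

3.4%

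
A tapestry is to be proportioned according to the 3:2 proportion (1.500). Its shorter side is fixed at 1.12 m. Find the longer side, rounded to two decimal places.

1.68 m

3:2 = 1.50000.
Longer side = 1.12 × 1.50000 ≈ 1.6800 → 1.68 m.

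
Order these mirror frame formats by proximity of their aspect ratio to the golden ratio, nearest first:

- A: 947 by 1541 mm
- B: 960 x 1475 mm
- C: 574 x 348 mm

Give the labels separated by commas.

A, C, B

Ratios: A = 1541 / 947 ≈ 1.627; B = 1475 / 960 ≈ 1.536; C = 574 / 348 ≈ 1.649.
|Δ from 1.618|: A 0.009; B 0.082; C 0.031.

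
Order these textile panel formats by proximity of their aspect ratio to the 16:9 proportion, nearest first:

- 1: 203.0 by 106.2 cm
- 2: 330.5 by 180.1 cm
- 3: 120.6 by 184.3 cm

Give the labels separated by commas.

2, 1, 3

1: 203.0/106.2 ≈ 1.911 → |1.911 − 1.778| = 0.133
2: 330.5/180.1 ≈ 1.835 → |1.835 − 1.778| = 0.057
3: 184.3/120.6 ≈ 1.528 → |1.528 − 1.778| = 0.250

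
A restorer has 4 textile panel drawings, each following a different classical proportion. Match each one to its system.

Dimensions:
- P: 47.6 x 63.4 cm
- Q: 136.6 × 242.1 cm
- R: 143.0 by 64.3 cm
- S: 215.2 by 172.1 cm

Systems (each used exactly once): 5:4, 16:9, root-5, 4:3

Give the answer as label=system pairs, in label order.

Ratios: P ≈ 1.332; Q ≈ 1.772; R ≈ 2.224; S ≈ 1.250.
Targets: 5:4 ≈ 1.250; 16:9 ≈ 1.778; root-5 ≈ 2.236; 4:3 ≈ 1.333.

P=4:3, Q=16:9, R=root-5, S=5:4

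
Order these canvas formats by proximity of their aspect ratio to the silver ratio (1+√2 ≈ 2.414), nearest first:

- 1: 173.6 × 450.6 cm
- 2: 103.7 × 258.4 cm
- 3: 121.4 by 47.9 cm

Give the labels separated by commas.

Ratios: 1 = 450.6 / 173.6 ≈ 2.596; 2 = 258.4 / 103.7 ≈ 2.492; 3 = 121.4 / 47.9 ≈ 2.534.
|Δ from 2.414|: 1 0.182; 2 0.078; 3 0.120.

2, 3, 1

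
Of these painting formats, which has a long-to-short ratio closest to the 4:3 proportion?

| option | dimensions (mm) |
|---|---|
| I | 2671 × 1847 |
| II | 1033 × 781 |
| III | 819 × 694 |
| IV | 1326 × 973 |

II

Ratios (long/short): I ≈ 1.446; II ≈ 1.323; III ≈ 1.180; IV ≈ 1.363.
4:3 ≈ 1.333; option II is nearest (Δ 0.010).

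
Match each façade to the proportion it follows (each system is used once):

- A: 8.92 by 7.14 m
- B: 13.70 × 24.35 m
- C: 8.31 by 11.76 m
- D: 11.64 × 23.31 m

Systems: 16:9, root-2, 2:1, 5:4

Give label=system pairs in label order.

A=5:4, B=16:9, C=root-2, D=2:1

Ratios: A ≈ 1.249; B ≈ 1.777; C ≈ 1.415; D ≈ 2.003.
Targets: 16:9 ≈ 1.778; root-2 ≈ 1.414; 2:1 ≈ 2.000; 5:4 ≈ 1.250.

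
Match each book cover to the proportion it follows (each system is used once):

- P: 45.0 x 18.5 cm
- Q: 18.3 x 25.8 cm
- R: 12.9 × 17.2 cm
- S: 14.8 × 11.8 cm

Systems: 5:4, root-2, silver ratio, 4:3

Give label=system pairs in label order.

P = 45.0/18.5 ≈ 2.432 → silver ratio (2.414)
Q = 25.8/18.3 ≈ 1.410 → root-2 (1.414)
R = 17.2/12.9 ≈ 1.333 → 4:3 (1.333)
S = 14.8/11.8 ≈ 1.254 → 5:4 (1.250)

P=silver ratio, Q=root-2, R=4:3, S=5:4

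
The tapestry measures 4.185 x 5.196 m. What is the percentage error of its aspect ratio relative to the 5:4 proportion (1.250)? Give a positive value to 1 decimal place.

0.7%

Ratio = 5.196 / 4.185 ≈ 1.2416.
Ideal 5:4 = 1.2500. |1.2416 − 1.2500| / 1.2500 ≈ 0.67% → 0.7%.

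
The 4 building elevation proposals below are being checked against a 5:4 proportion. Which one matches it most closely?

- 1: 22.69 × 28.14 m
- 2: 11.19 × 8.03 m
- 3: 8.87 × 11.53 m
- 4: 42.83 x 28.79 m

1

Ratios (long/short): 1 ≈ 1.240; 2 ≈ 1.394; 3 ≈ 1.300; 4 ≈ 1.488.
5:4 ≈ 1.250; option 1 is nearest (Δ 0.010).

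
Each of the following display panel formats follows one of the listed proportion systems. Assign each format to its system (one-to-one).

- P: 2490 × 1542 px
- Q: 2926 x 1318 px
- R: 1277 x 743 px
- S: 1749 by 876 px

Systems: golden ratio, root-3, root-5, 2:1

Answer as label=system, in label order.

Ratios: P ≈ 1.615; Q ≈ 2.220; R ≈ 1.719; S ≈ 1.997.
Targets: golden ratio ≈ 1.618; root-3 ≈ 1.732; root-5 ≈ 2.236; 2:1 ≈ 2.000.

P=golden ratio, Q=root-5, R=root-3, S=2:1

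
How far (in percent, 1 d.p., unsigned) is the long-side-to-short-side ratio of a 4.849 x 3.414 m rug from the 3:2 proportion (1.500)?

Ratio = 4.849 / 3.414 ≈ 1.4203.
Ideal 3:2 = 1.5000. |1.4203 − 1.5000| / 1.5000 ≈ 5.31% → 5.3%.

5.3%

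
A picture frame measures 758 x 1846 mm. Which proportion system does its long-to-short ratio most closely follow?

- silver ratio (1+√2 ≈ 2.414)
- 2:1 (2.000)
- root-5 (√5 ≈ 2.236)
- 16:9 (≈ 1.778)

Ratio = 1846 / 758 ≈ 2.435.
Distances: silver ratio 2.414 (Δ 0.021); 2:1 2.000 (Δ 0.435); root-5 2.236 (Δ 0.199); 16:9 1.778 (Δ 0.657).

silver ratio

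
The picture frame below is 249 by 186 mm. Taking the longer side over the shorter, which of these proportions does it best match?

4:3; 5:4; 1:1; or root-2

Ratio = 249 / 186 ≈ 1.339.
Distances: 4:3 1.333 (Δ 0.006); 5:4 1.250 (Δ 0.089); 1:1 1.000 (Δ 0.339); root-2 1.414 (Δ 0.075).

4:3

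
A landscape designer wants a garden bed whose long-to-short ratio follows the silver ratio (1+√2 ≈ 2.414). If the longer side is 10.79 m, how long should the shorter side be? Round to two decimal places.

4.47 m

silver ratio ≈ 2.41421.
Shorter side = 10.79 ÷ 2.41421 ≈ 4.4694 → 4.47 m.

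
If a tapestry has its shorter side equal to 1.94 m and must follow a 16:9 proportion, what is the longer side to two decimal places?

3.45 m

16:9 ≈ 1.77778.
Longer side = 1.94 × 1.77778 ≈ 3.4489 → 3.45 m.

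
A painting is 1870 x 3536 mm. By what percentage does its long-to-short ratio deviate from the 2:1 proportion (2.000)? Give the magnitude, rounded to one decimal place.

5.5%

Ratio = 3536 / 1870 ≈ 1.8909.
Ideal 2:1 = 2.0000. |1.8909 − 2.0000| / 2.0000 ≈ 5.45% → 5.5%.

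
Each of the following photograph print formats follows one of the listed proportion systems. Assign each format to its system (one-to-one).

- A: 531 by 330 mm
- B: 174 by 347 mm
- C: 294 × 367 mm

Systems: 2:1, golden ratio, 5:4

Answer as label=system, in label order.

A=golden ratio, B=2:1, C=5:4

A = 531/330 ≈ 1.609 → golden ratio (1.618)
B = 347/174 ≈ 1.994 → 2:1 (2.000)
C = 367/294 ≈ 1.248 → 5:4 (1.250)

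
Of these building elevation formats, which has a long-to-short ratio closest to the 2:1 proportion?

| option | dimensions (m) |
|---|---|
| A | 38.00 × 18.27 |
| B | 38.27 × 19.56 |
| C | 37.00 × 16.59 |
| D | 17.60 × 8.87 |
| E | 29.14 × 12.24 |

Ratios (long/short): A ≈ 2.080; B ≈ 1.957; C ≈ 2.230; D ≈ 1.984; E ≈ 2.381.
2:1 ≈ 2.000; option D is nearest (Δ 0.016).

D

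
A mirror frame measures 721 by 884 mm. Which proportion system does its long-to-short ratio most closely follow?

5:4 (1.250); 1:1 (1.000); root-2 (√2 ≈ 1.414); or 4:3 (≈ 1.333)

Ratio = 884 / 721 ≈ 1.226.
Distances: 5:4 1.250 (Δ 0.024); 1:1 1.000 (Δ 0.226); root-2 1.414 (Δ 0.188); 4:3 1.333 (Δ 0.107).

5:4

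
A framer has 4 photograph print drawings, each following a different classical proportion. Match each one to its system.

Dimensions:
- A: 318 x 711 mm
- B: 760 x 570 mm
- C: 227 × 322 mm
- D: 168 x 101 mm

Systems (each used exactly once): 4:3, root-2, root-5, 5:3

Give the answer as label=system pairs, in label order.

A=root-5, B=4:3, C=root-2, D=5:3

Ratios: A ≈ 2.236; B ≈ 1.333; C ≈ 1.419; D ≈ 1.663.
Targets: 4:3 ≈ 1.333; root-2 ≈ 1.414; root-5 ≈ 2.236; 5:3 ≈ 1.667.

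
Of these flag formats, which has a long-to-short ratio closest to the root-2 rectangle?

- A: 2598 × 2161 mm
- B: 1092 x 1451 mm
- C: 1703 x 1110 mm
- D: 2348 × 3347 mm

Target root-2 ≈ 1.414.
A: 1.202 (Δ0.212)  B: 1.329 (Δ0.085)  C: 1.534 (Δ0.120)  D: 1.425 (Δ0.011)

D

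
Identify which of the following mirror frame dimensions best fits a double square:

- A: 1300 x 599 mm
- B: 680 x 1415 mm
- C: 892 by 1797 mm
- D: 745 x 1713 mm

Target 2:1 ≈ 2.000.
A: 2.170 (Δ0.170)  B: 2.081 (Δ0.081)  C: 2.015 (Δ0.015)  D: 2.299 (Δ0.299)

C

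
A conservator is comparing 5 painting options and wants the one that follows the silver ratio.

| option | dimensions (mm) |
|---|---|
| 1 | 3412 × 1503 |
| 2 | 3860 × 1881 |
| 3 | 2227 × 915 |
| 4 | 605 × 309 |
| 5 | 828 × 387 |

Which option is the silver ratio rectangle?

3

Ratios (long/short): 1 ≈ 2.270; 2 ≈ 2.052; 3 ≈ 2.434; 4 ≈ 1.958; 5 ≈ 2.140.
silver ratio ≈ 2.414; option 3 is nearest (Δ 0.020).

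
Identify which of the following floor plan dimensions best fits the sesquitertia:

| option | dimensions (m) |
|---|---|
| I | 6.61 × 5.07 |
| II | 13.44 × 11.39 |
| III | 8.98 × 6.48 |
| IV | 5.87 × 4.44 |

Ratios (long/short): I ≈ 1.304; II ≈ 1.180; III ≈ 1.386; IV ≈ 1.322.
4:3 ≈ 1.333; option IV is nearest (Δ 0.011).

IV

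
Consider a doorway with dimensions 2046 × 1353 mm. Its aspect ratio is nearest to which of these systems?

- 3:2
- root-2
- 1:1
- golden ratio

3:2

Ratio = 2046 / 1353 ≈ 1.512.
Distances: 3:2 1.500 (Δ 0.012); root-2 1.414 (Δ 0.098); 1:1 1.000 (Δ 0.512); golden ratio 1.618 (Δ 0.106).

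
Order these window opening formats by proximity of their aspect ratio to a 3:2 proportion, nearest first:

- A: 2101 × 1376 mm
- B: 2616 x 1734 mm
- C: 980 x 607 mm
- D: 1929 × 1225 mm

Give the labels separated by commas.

B, A, D, C

Ratios: A = 2101 / 1376 ≈ 1.527; B = 2616 / 1734 ≈ 1.509; C = 980 / 607 ≈ 1.614; D = 1929 / 1225 ≈ 1.575.
|Δ from 1.500|: A 0.027; B 0.009; C 0.114; D 0.075.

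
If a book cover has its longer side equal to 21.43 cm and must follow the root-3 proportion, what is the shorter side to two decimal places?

root-3 ≈ 1.73205.
Shorter side = 21.43 ÷ 1.73205 ≈ 12.3726 → 12.37 cm.

12.37 cm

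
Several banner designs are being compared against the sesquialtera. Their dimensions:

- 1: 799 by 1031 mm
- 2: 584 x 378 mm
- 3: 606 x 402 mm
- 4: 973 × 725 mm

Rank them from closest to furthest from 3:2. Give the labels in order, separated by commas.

1: 1031/799 ≈ 1.290 → |1.290 − 1.500| = 0.210
2: 584/378 ≈ 1.545 → |1.545 − 1.500| = 0.045
3: 606/402 ≈ 1.507 → |1.507 − 1.500| = 0.007
4: 973/725 ≈ 1.342 → |1.342 − 1.500| = 0.158

3, 2, 4, 1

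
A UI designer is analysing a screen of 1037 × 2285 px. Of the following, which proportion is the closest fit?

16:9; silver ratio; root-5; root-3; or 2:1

2285/1037 ≈ 2.203. Nearest candidates are root-5 (2.236, off by 0.033) and 2:1 (2.000, off by 0.203).

root-5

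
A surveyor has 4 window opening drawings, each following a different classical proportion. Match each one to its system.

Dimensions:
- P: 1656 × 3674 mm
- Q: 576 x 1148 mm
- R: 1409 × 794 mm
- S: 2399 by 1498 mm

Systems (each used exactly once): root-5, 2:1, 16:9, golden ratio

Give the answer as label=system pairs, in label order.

Ratios: P ≈ 2.219; Q ≈ 1.993; R ≈ 1.775; S ≈ 1.601.
Targets: root-5 ≈ 2.236; 2:1 ≈ 2.000; 16:9 ≈ 1.778; golden ratio ≈ 1.618.

P=root-5, Q=2:1, R=16:9, S=golden ratio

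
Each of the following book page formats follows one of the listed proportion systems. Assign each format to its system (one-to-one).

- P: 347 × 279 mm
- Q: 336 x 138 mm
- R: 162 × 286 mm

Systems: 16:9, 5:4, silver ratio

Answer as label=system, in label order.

P=5:4, Q=silver ratio, R=16:9

P = 347/279 ≈ 1.244 → 5:4 (1.250)
Q = 336/138 ≈ 2.435 → silver ratio (2.414)
R = 286/162 ≈ 1.765 → 16:9 (1.778)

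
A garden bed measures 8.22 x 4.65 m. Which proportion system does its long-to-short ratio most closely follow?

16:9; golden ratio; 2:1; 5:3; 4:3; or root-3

16:9

Ratio = 8.22 / 4.65 ≈ 1.768.
Distances: 16:9 1.778 (Δ 0.010); golden ratio 1.618 (Δ 0.150); 2:1 2.000 (Δ 0.232); 5:3 1.667 (Δ 0.101); 4:3 1.333 (Δ 0.435); root-3 1.732 (Δ 0.036).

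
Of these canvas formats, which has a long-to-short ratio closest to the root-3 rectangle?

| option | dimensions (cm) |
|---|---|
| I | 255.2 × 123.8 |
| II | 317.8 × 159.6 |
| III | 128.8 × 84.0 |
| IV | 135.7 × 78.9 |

IV

Ratios (long/short): I ≈ 2.061; II ≈ 1.991; III ≈ 1.533; IV ≈ 1.720.
root-3 ≈ 1.732; option IV is nearest (Δ 0.012).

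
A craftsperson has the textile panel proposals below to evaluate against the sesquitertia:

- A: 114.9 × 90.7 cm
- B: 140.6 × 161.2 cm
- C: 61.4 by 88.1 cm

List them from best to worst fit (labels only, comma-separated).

A, C, B

Ratios: A = 114.9 / 90.7 ≈ 1.267; B = 161.2 / 140.6 ≈ 1.147; C = 88.1 / 61.4 ≈ 1.435.
|Δ from 1.333|: A 0.066; B 0.186; C 0.102.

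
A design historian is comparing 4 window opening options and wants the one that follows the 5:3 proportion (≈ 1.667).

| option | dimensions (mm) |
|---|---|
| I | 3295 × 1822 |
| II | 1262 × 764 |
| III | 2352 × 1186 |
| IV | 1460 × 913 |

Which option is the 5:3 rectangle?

II

Ratios (long/short): I ≈ 1.808; II ≈ 1.652; III ≈ 1.983; IV ≈ 1.599.
5:3 ≈ 1.667; option II is nearest (Δ 0.015).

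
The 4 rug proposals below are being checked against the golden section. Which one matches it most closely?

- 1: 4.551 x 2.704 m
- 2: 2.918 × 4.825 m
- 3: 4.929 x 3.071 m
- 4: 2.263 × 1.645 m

Target golden ratio ≈ 1.618.
1: 1.683 (Δ0.065)  2: 1.654 (Δ0.036)  3: 1.605 (Δ0.013)  4: 1.376 (Δ0.242)

3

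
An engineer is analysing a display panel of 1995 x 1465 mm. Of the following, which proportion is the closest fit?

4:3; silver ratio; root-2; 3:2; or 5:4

1995/1465 ≈ 1.362. Nearest candidates are 4:3 (1.333, off by 0.029) and root-2 (1.414, off by 0.052).

4:3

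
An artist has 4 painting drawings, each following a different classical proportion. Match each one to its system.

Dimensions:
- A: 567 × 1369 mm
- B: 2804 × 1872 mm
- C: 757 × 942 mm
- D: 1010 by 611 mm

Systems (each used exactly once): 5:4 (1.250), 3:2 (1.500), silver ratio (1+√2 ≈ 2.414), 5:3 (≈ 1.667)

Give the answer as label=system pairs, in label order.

A=silver ratio, B=3:2, C=5:4, D=5:3

A = 1369/567 ≈ 2.414 → silver ratio (2.414)
B = 2804/1872 ≈ 1.498 → 3:2 (1.500)
C = 942/757 ≈ 1.244 → 5:4 (1.250)
D = 1010/611 ≈ 1.653 → 5:3 (1.667)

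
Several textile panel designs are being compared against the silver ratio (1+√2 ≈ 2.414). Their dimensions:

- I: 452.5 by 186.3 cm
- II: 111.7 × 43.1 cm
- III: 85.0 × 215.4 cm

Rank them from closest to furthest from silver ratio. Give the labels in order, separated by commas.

I, III, II

Ratios: I = 452.5 / 186.3 ≈ 2.429; II = 111.7 / 43.1 ≈ 2.592; III = 215.4 / 85.0 ≈ 2.534.
|Δ from 2.414|: I 0.015; II 0.178; III 0.120.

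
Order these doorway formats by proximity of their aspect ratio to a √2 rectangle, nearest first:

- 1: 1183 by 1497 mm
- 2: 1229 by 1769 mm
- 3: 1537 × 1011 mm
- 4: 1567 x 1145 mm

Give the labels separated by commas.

Ratios: 1 = 1497 / 1183 ≈ 1.265; 2 = 1769 / 1229 ≈ 1.439; 3 = 1537 / 1011 ≈ 1.520; 4 = 1567 / 1145 ≈ 1.369.
|Δ from 1.414|: 1 0.149; 2 0.025; 3 0.106; 4 0.045.

2, 4, 3, 1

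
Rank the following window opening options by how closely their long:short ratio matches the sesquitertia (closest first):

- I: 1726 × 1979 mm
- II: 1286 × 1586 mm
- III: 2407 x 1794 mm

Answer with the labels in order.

III, II, I

I: 1979/1726 ≈ 1.147 → |1.147 − 1.333| = 0.186
II: 1586/1286 ≈ 1.233 → |1.233 − 1.333| = 0.100
III: 2407/1794 ≈ 1.342 → |1.342 − 1.333| = 0.009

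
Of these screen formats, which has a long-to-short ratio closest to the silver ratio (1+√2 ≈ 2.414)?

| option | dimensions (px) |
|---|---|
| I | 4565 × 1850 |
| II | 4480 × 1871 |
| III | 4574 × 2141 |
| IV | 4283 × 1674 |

Ratios (long/short): I ≈ 2.468; II ≈ 2.394; III ≈ 2.136; IV ≈ 2.559.
silver ratio ≈ 2.414; option II is nearest (Δ 0.020).

II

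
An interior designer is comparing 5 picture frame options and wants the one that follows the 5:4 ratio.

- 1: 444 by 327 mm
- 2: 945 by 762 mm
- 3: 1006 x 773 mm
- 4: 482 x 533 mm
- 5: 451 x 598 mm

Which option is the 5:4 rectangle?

Target 5:4 ≈ 1.250.
1: 1.358 (Δ0.108)  2: 1.240 (Δ0.010)  3: 1.301 (Δ0.051)  4: 1.106 (Δ0.144)  5: 1.326 (Δ0.076)

2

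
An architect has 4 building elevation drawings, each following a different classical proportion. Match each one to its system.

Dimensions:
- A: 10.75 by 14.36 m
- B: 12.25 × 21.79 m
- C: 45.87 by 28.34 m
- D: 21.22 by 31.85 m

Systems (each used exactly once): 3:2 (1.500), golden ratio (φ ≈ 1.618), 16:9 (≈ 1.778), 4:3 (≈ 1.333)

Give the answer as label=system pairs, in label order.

Ratios: A ≈ 1.336; B ≈ 1.779; C ≈ 1.619; D ≈ 1.501.
Targets: 3:2 ≈ 1.500; golden ratio ≈ 1.618; 16:9 ≈ 1.778; 4:3 ≈ 1.333.

A=4:3, B=16:9, C=golden ratio, D=3:2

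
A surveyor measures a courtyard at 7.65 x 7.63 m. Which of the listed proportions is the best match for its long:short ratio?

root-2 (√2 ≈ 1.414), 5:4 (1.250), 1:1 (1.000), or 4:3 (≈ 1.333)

7.65/7.63 ≈ 1.003. Nearest candidates are 1:1 (1.000, off by 0.003) and 5:4 (1.250, off by 0.247).

1:1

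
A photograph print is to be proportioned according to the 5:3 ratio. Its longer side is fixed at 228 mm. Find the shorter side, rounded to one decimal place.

136.8 mm

5:3 ≈ 1.66667.
Shorter side = 228 ÷ 1.66667 ≈ 136.800 → 136.8 mm.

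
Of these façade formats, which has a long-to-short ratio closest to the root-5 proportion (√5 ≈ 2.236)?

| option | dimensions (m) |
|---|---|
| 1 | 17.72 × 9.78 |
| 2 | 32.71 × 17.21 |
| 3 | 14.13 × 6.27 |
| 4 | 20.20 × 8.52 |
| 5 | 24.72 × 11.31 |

Ratios (long/short): 1 ≈ 1.812; 2 ≈ 1.901; 3 ≈ 2.254; 4 ≈ 2.371; 5 ≈ 2.186.
root-5 ≈ 2.236; option 3 is nearest (Δ 0.018).

3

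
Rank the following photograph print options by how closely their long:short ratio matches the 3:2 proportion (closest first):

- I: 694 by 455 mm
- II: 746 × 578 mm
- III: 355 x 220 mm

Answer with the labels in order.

I, III, II

Ratios: I = 694 / 455 ≈ 1.525; II = 746 / 578 ≈ 1.291; III = 355 / 220 ≈ 1.614.
|Δ from 1.500|: I 0.025; II 0.209; III 0.114.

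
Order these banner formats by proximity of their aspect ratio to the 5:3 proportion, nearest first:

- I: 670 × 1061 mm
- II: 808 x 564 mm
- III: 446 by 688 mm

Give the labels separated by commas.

I: 1061/670 ≈ 1.584 → |1.584 − 1.667| = 0.083
II: 808/564 ≈ 1.433 → |1.433 − 1.667| = 0.234
III: 688/446 ≈ 1.543 → |1.543 − 1.667| = 0.124

I, III, II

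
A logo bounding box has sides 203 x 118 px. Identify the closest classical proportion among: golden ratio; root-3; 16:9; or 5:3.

203/118 ≈ 1.720. Nearest candidates are root-3 (1.732, off by 0.012) and 5:3 (1.667, off by 0.053).

root-3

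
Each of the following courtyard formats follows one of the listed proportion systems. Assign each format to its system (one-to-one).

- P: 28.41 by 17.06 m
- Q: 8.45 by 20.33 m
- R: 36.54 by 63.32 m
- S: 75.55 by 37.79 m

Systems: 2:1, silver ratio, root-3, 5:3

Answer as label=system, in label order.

P = 28.41/17.06 ≈ 1.665 → 5:3 (1.667)
Q = 20.33/8.45 ≈ 2.406 → silver ratio (2.414)
R = 63.32/36.54 ≈ 1.733 → root-3 (1.732)
S = 75.55/37.79 ≈ 1.999 → 2:1 (2.000)

P=5:3, Q=silver ratio, R=root-3, S=2:1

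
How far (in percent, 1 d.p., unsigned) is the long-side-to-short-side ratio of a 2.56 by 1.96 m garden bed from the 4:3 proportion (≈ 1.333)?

Ratio = 2.56 / 1.96 ≈ 1.3061.
Ideal 4:3 ≈ 1.3333. |1.3061 − 1.3333| / 1.3333 ≈ 2.04% → 2.0%.

2.0%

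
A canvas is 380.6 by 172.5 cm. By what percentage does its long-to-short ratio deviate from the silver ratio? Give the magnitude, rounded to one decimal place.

Ratio = 380.6 / 172.5 ≈ 2.2064.
Ideal silver ratio ≈ 2.4142. |2.2064 − 2.4142| / 2.4142 ≈ 8.61% → 8.6%.

8.6%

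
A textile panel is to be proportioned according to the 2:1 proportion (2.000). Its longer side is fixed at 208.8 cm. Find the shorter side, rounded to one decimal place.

104.4 cm

2:1 = 2.00000.
Shorter side = 208.8 ÷ 2.00000 ≈ 104.400 → 104.4 cm.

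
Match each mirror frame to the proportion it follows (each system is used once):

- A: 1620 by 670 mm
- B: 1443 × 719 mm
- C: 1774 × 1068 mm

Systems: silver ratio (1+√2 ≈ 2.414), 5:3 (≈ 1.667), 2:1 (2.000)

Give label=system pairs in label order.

A=silver ratio, B=2:1, C=5:3

A = 1620/670 ≈ 2.418 → silver ratio (2.414)
B = 1443/719 ≈ 2.007 → 2:1 (2.000)
C = 1774/1068 ≈ 1.661 → 5:3 (1.667)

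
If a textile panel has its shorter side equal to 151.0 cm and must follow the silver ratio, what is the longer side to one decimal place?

364.5 cm

silver ratio ≈ 2.41421.
Longer side = 151.0 × 2.41421 ≈ 364.546 → 364.5 cm.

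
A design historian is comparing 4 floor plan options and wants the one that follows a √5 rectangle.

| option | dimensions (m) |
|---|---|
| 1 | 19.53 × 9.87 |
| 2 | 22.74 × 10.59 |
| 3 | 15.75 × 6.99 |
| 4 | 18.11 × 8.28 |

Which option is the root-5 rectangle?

Target root-5 ≈ 2.236.
1: 1.979 (Δ0.257)  2: 2.147 (Δ0.089)  3: 2.253 (Δ0.017)  4: 2.187 (Δ0.049)

3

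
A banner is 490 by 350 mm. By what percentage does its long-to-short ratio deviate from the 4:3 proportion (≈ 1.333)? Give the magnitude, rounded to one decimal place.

Ratio = 490 / 350 ≈ 1.4000.
Ideal 4:3 ≈ 1.3333. |1.4000 − 1.3333| / 1.3333 ≈ 5.00% → 5.0%.

5.0%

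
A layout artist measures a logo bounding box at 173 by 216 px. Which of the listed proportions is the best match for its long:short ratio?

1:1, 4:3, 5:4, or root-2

Ratio = 216 / 173 ≈ 1.249.
Distances: 1:1 1.000 (Δ 0.249); 4:3 1.333 (Δ 0.084); 5:4 1.250 (Δ 0.001); root-2 1.414 (Δ 0.165).

5:4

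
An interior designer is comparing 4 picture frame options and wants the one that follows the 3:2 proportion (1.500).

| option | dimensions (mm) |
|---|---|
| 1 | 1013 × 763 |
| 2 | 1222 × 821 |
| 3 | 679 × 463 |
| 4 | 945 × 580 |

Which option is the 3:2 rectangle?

2

Target 3:2 ≈ 1.500.
1: 1.328 (Δ0.172)  2: 1.488 (Δ0.012)  3: 1.467 (Δ0.033)  4: 1.629 (Δ0.129)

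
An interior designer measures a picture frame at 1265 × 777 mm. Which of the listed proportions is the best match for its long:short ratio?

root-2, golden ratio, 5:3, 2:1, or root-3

golden ratio

Ratio = 1265 / 777 ≈ 1.628.
Distances: root-2 1.414 (Δ 0.214); golden ratio 1.618 (Δ 0.010); 5:3 1.667 (Δ 0.039); 2:1 2.000 (Δ 0.372); root-3 1.732 (Δ 0.104).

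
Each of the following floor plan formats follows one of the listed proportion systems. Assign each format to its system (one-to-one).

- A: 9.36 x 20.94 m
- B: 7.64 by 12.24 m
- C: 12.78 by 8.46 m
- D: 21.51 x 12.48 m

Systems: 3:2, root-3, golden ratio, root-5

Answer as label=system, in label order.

A=root-5, B=golden ratio, C=3:2, D=root-3

A = 20.94/9.36 ≈ 2.237 → root-5 (2.236)
B = 12.24/7.64 ≈ 1.602 → golden ratio (1.618)
C = 12.78/8.46 ≈ 1.511 → 3:2 (1.500)
D = 21.51/12.48 ≈ 1.724 → root-3 (1.732)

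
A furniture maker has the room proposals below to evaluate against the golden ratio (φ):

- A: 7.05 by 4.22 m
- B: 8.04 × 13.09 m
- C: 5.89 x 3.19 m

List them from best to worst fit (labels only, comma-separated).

B, A, C

Ratios: A = 7.05 / 4.22 ≈ 1.671; B = 13.09 / 8.04 ≈ 1.628; C = 5.89 / 3.19 ≈ 1.846.
|Δ from 1.618|: A 0.053; B 0.010; C 0.228.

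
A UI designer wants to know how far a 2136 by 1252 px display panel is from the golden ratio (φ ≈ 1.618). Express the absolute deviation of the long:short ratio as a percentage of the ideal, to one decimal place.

5.4%

Ratio = 2136 / 1252 ≈ 1.7061.
Ideal golden ratio ≈ 1.6180. |1.7061 − 1.6180| / 1.6180 ≈ 5.44% → 5.4%.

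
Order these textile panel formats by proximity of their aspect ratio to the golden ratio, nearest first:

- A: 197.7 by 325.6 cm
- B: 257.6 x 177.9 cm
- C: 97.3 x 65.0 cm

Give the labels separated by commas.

A, C, B

Ratios: A = 325.6 / 197.7 ≈ 1.647; B = 257.6 / 177.9 ≈ 1.448; C = 97.3 / 65.0 ≈ 1.497.
|Δ from 1.618|: A 0.029; B 0.170; C 0.121.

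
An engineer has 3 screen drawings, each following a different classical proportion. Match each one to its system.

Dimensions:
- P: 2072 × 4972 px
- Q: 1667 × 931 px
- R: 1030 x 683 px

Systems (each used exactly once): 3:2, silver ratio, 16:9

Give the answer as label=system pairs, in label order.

P = 4972/2072 ≈ 2.400 → silver ratio (2.414)
Q = 1667/931 ≈ 1.791 → 16:9 (1.778)
R = 1030/683 ≈ 1.508 → 3:2 (1.500)

P=silver ratio, Q=16:9, R=3:2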